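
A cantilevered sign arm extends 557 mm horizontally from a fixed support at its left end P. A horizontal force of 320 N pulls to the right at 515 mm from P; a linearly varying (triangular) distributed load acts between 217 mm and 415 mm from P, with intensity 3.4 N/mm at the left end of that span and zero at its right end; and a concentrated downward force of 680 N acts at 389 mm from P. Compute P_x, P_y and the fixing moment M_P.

P_x = -320.0 N, P_y = 1017 N, M_P = 359800 N·mm

Resultant of the triangular load: ½ × 3.4 × 198 = 336.6 N, acting at 283 mm from P (one-third of the span from the peak).
ΣF_x = 0: P_x + 320 = 0 → P_x = -320.0 N.
ΣF_y = 0: P_y − ½·3.4·198 − 680 = 0 → P_y = 1017 N.
ΣM about P: M_P − (½·3.4·198)·283 − 680·389 = 0 → M_P = 359800 N·mm.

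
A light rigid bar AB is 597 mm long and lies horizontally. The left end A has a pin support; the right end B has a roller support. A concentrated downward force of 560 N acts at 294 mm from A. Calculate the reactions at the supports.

A_x = 0, A_y = 284.2 N, B_y = 275.8 N

Taking moments about A: B_y·597 − 560·294 = 0 → B_y = 164640/597 = 275.779 ≈ 275.8 N.
ΣF_y = 0: A_y + 275.779 − 560 = 0 → A_y = 284.2 N.
ΣF_x = 0: no horizontal applied forces, so A_x = 0.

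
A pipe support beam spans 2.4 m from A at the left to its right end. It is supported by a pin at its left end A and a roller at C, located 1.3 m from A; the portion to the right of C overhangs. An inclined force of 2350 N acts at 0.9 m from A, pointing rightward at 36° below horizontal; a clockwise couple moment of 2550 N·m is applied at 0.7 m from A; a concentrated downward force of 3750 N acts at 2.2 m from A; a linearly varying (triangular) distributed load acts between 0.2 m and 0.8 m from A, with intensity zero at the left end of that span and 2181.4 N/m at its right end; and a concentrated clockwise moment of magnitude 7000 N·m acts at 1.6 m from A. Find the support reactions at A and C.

A_x = -1901 N, A_y = -9165 N, C_y = 14950 N

Resultant of the triangular load: ½ × 2181.4 × 0.6 = 654.42 N, acting at 0.6 m from A (one-third of the span from the peak).
Moments about A: C_y·1.3 − 2350·sin36°·0.9 − 2550 − 3750·2.2 − (½·2181.4·0.6)·0.6 − 7000 = 0 → C_y = 19435.8/1.3 = 14950.6 ≈ 14950 N.
ΣF_y = 0: A_y + 14950.6 − 2350·sin36° − 3750 − ½·2181.4·0.6 = 0 → A_y = -9165 N.
ΣF_x = 0: A_x + 2350·cos36° = 0 → A_x = -1901 N.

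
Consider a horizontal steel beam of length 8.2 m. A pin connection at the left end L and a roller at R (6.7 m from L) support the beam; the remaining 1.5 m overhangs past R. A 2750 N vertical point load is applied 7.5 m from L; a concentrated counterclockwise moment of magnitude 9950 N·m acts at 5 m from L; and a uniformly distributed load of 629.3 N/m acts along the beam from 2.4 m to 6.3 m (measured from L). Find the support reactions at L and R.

L_x = 0, L_y = 2018 N, R_y = 3187 N

Resultant of the distributed load: 629.3 × 3.9 = 2454.27 N at 4.35 m from L.
Taking moments about L: R_y·6.7 − 2750·7.5 + 9950 − (629.3·3.9)·4.35 = 0 → R_y = 21351.0745/6.7 = 3186.73 ≈ 3187 N.
ΣF_y = 0: L_y + 3186.73 − 2750 − 629.3·3.9 = 0 → L_y = 2018 N.
ΣF_x = 0: no horizontal applied forces, so L_x = 0.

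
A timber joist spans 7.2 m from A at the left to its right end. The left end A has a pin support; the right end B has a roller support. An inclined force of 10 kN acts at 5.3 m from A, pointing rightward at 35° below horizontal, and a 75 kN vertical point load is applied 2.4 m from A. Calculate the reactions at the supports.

ΣM about A: B_y·7.2 − 10·sin35°·5.3 − 75·2.4 = 0 → B_y = 210.4/7.2 = 29.2222 ≈ 29.22 kN.
ΣF_y = 0: A_y + 29.2222 − 10·sin35° − 75 = 0 → A_y = 51.51 kN.
ΣF_x = 0: A_x + 10·cos35° = 0 → A_x = -8.192 kN.

A_x = -8.192 kN, A_y = 51.51 kN, B_y = 29.22 kN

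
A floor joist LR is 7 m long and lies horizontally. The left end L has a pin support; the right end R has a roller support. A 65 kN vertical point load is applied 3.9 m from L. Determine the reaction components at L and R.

Taking moments about L: R_y·7 − 65·3.9 = 0 → R_y = 253.5/7 = 36.2143 ≈ 36.21 kN.
ΣF_y = 0: L_y + 36.2143 − 65 = 0 → L_y = 28.79 kN.
ΣF_x = 0: no horizontal applied forces, so L_x = 0.

L_x = 0, L_y = 28.79 kN, R_y = 36.21 kN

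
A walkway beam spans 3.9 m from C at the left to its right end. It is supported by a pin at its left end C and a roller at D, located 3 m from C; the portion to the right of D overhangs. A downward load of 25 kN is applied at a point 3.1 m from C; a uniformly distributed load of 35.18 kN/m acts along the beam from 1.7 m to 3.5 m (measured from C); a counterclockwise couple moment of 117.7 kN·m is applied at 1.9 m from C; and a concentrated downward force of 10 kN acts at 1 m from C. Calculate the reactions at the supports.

C_x = 0, C_y = 53.51 kN, D_y = 44.81 kN

Resultant of the distributed load: 35.18 × 1.8 = 63.324 kN at 2.6 m from C.
Moments about C: D_y·3 − 25·3.1 − (35.18·1.8)·2.6 + 117.7 − 10·1 = 0 → D_y = 134.4424/3 = 44.8141 ≈ 44.81 kN.
ΣF_y = 0: C_y + 44.8141 − 25 − 35.18·1.8 − 10 = 0 → C_y = 53.51 kN.
ΣF_x = 0: no horizontal applied forces, so C_x = 0.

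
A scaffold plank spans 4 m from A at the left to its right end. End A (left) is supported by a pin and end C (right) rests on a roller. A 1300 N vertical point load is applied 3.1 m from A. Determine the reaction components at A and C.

Taking moments about A: C_y·4 − 1300·3.1 = 0 → C_y = 4030/4 = 1007.5 ≈ 1008 N.
ΣF_y = 0: A_y + 1007.5 − 1300 = 0 → A_y = 292.5 N.
ΣF_x = 0: no horizontal applied forces, so A_x = 0.

A_x = 0, A_y = 292.5 N, C_y = 1008 N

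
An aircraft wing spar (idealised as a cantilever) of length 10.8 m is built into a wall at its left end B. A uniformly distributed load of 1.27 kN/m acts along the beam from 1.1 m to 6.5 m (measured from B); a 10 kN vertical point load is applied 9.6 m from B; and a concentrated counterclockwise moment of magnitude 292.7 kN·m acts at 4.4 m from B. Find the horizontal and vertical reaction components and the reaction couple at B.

Resultant of the distributed load: 1.27 × 5.4 = 6.858 kN at 3.8 m from B.
ΣF_x = 0: B_x = 0.
ΣF_y = 0: B_y − 1.27·5.4 − 10 = 0 → B_y = 16.86 kN.
ΣM about B: M_B − (1.27·5.4)·3.8 − 10·9.6 + 292.7 = 0 → M_B = -170.6 kN·m.

B_x = 0, B_y = 16.86 kN, M_B = -170.6 kN·m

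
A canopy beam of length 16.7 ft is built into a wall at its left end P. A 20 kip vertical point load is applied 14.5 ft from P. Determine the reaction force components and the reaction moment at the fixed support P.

P_x = 0, P_y = 20.00 kip, M_P = 290.0 kip·ft

ΣF_x = 0: P_x = 0.
ΣF_y = 0: P_y − 20 = 0 → P_y = 20.00 kip.
ΣM about P: M_P − 20·14.5 = 0 → M_P = 290.0 kip·ft.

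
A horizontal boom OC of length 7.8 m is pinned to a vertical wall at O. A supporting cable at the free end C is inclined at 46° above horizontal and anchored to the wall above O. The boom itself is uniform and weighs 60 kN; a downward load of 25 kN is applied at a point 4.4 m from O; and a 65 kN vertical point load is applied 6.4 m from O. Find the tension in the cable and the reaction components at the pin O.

T = 135.5 kN, O_x = 94.09 kN, O_y = 52.56 kN

ΣM about O: T·sin46°·7.8 − 60·3.9 − 25·4.4 − 65·6.4 = 0 → T = 760/(7.8·0.71934) = 135.452 ≈ 135.5 kN.
ΣF_x = 0: O_x − T·cos46° = 0 → O_x = 135.452 × 0.694658 = 94.09 kN.
ΣF_y = 0: O_y + T·sin46° − 60 − 25 − 65 = 0 → O_y = 150 − 135.452 × 0.71934 = 52.56 kN.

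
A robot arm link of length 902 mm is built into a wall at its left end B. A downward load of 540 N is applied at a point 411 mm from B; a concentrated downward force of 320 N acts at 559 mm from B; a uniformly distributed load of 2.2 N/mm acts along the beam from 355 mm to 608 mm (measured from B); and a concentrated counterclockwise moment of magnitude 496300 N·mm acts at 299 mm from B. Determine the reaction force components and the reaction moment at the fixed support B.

B_x = 0, B_y = 1417 N, M_B = 172500 N·mm

Resultant of the distributed load: 2.2 × 253 = 556.6 N at 481.5 mm from B.
ΣF_x = 0: B_x = 0.
ΣF_y = 0: B_y − 540 − 320 − 2.2·253 = 0 → B_y = 1417 N.
ΣM about B: M_B − 540·411 − 320·559 − (2.2·253)·481.5 + 496300 = 0 → M_B = 172500 N·mm.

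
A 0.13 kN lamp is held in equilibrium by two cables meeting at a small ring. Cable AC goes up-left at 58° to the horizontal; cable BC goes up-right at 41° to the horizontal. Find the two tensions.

ΣF_x = 0: −T_AC·cos58° + T_BC·cos41° = 0 → T_BC = 0.70215·T_AC.
ΣF_y = 0: T_AC·sin58° + T_BC·sin41° = 0.13.
Substitute: T_AC·(0.848048 + 0.70215·0.656059) = 0.13 → T_AC = 0.0993352 ≈ 0.09934 kN.
Then T_BC = 0.70215 × 0.0993352 = 0.06975 kN.

T_AC = 0.09934 kN, T_BC = 0.06975 kN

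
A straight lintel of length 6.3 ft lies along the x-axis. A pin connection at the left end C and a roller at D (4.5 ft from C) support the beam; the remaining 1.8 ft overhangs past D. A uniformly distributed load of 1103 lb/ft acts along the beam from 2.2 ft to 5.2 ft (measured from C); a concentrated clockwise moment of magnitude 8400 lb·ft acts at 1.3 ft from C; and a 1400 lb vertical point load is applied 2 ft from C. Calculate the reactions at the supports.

Resultant of the distributed load: 1103 × 3 = 3309 lb at 3.7 ft from C.
Moments about C: D_y·4.5 − (1103·3)·3.7 − 8400 − 1400·2 = 0 → D_y = 23443.3/4.5 = 5209.62 ≈ 5210 lb.
ΣF_y = 0: C_y + 5209.62 − 1103·3 − 1400 = 0 → C_y = -500.6 lb.
ΣF_x = 0: no horizontal applied forces, so C_x = 0.

C_x = 0, C_y = -500.6 lb, D_y = 5210 lb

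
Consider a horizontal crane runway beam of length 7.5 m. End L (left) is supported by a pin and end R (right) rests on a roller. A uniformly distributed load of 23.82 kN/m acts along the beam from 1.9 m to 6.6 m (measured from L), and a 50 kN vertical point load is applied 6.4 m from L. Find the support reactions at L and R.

Resultant of the distributed load: 23.82 × 4.7 = 111.954 kN at 4.25 m from L.
Taking moments about L: R_y·7.5 − (23.82·4.7)·4.25 − 50·6.4 = 0 → R_y = 795.8045/7.5 = 106.107 ≈ 106.1 kN.
ΣF_y = 0: L_y + 106.107 − 23.82·4.7 − 50 = 0 → L_y = 55.85 kN.
ΣF_x = 0: no horizontal applied forces, so L_x = 0.

L_x = 0, L_y = 55.85 kN, R_y = 106.1 kN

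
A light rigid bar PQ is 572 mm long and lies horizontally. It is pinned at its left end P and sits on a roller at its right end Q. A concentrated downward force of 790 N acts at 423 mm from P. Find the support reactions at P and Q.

Taking moments about P: Q_y·572 − 790·423 = 0 → Q_y = 334170/572 = 584.213 ≈ 584.2 N.
ΣF_y = 0: P_y + 584.213 − 790 = 0 → P_y = 205.8 N.
ΣF_x = 0: no horizontal applied forces, so P_x = 0.

P_x = 0, P_y = 205.8 N, Q_y = 584.2 N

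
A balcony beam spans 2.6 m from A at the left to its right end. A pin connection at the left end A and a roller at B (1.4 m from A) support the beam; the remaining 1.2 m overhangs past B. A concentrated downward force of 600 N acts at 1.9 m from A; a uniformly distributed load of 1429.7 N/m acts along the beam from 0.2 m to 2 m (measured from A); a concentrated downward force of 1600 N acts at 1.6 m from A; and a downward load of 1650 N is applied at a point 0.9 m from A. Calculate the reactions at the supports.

A_x = 0, A_y = 697.9 N, B_y = 5726 N

Resultant of the distributed load: 1429.7 × 1.8 = 2573.46 N at 1.1 m from A.
ΣM about A: B_y·1.4 − 600·1.9 − (1429.7·1.8)·1.1 − 1600·1.6 − 1650·0.9 = 0 → B_y = 8015.806/1.4 = 5725.58 ≈ 5726 N.
ΣF_y = 0: A_y + 5725.58 − 600 − 1429.7·1.8 − 1600 − 1650 = 0 → A_y = 697.9 N.
ΣF_x = 0: no horizontal applied forces, so A_x = 0.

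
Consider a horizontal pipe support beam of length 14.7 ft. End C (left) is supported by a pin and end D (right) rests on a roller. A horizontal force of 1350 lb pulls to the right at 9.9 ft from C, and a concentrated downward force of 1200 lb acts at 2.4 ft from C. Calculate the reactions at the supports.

Taking moments about C: D_y·14.7 − 1200·2.4 = 0 → D_y = 2880/14.7 = 195.918 ≈ 195.9 lb.
ΣF_y = 0: C_y + 195.918 − 1200 = 0 → C_y = 1004 lb.
ΣF_x = 0: C_x + 1350 = 0 → C_x = -1350 lb.

C_x = -1350 lb, C_y = 1004 lb, D_y = 195.9 lb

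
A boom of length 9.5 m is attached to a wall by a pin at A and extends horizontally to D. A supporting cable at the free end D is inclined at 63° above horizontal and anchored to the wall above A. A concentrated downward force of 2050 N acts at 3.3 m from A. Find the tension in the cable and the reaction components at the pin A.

T = 799.2 N, A_x = 362.8 N, A_y = 1338 N

ΣM about A: T·sin63°·9.5 − 2050·3.3 = 0 → T = 6765/(9.5·0.891007) = 799.214 ≈ 799.2 N.
ΣF_x = 0: A_x − T·cos63° = 0 → A_x = 799.214 × 0.45399 = 362.8 N.
ΣF_y = 0: A_y + T·sin63° − 2050 = 0 → A_y = 2050 − 799.214 × 0.891007 = 1338 N.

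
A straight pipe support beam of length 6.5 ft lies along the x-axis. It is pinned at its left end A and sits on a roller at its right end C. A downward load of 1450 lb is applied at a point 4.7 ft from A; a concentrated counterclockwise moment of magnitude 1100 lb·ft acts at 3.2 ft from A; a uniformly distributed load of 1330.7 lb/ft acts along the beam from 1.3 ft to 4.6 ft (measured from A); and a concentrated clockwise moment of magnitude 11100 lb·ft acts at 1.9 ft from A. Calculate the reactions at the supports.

Resultant of the distributed load: 1330.7 × 3.3 = 4391.31 lb at 2.95 ft from A.
Moments about A: C_y·6.5 − 1450·4.7 + 1100 − (1330.7·3.3)·2.95 − 11100 = 0 → C_y = 29769.3645/6.5 = 4579.9 ≈ 4580 lb.
ΣF_y = 0: A_y + 4579.9 − 1450 − 1330.7·3.3 = 0 → A_y = 1261 lb.
ΣF_x = 0: no horizontal applied forces, so A_x = 0.

A_x = 0, A_y = 1261 lb, C_y = 4580 lb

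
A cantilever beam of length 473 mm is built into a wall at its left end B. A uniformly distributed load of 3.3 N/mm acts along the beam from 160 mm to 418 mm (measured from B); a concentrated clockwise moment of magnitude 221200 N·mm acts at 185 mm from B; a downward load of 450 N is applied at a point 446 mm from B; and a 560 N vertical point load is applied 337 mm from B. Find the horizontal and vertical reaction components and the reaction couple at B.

B_x = 0, B_y = 1861 N, M_B = 856700 N·mm

Resultant of the distributed load: 3.3 × 258 = 851.4 N at 289 mm from B.
ΣF_x = 0: B_x = 0.
ΣF_y = 0: B_y − 3.3·258 − 450 − 560 = 0 → B_y = 1861 N.
ΣM about B: M_B − (3.3·258)·289 − 221200 − 450·446 − 560·337 = 0 → M_B = 856700 N·mm.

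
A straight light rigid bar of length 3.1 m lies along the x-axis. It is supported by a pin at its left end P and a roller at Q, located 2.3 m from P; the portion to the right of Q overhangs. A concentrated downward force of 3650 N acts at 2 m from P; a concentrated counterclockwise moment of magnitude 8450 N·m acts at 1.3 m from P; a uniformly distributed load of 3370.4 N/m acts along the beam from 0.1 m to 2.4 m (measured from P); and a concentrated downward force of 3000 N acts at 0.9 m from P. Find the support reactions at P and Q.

Resultant of the distributed load: 3370.4 × 2.3 = 7751.92 N at 1.25 m from P.
Moments about P: Q_y·2.3 − 3650·2 + 8450 − (3370.4·2.3)·1.25 − 3000·0.9 = 0 → Q_y = 11239.9/2.3 = 4886.91 ≈ 4887 N.
ΣF_y = 0: P_y + 4886.91 − 3650 − 3370.4·2.3 − 3000 = 0 → P_y = 9515 N.
ΣF_x = 0: no horizontal applied forces, so P_x = 0.

P_x = 0, P_y = 9515 N, Q_y = 4887 N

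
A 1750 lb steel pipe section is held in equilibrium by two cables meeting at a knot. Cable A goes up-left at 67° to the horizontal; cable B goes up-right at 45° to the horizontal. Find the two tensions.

T_A = 1335 lb, T_B = 737.5 lb

ΣF_x = 0: −T_A·cos67° + T_B·cos45° = 0 → T_B = 0.552577·T_A.
ΣF_y = 0: T_A·sin67° + T_B·sin45° = 1750.
Substitute: T_A·(0.920505 + 0.552577·0.707107) = 1750 → T_A = 1334.62 ≈ 1335 lb.
Then T_B = 0.552577 × 1334.62 = 737.5 lb.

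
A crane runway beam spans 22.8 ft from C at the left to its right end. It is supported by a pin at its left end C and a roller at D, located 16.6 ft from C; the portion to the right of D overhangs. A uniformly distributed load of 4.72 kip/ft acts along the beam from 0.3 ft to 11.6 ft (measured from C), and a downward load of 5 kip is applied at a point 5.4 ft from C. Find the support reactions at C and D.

Resultant of the distributed load: 4.72 × 11.3 = 53.336 kip at 5.95 ft from C.
ΣM about C: D_y·16.6 − (4.72·11.3)·5.95 − 5·5.4 = 0 → D_y = 344.3492/16.6 = 20.7439 ≈ 20.74 kip.
ΣF_y = 0: C_y + 20.7439 − 4.72·11.3 − 5 = 0 → C_y = 37.59 kip.
ΣF_x = 0: no horizontal applied forces, so C_x = 0.

C_x = 0, C_y = 37.59 kip, D_y = 20.74 kip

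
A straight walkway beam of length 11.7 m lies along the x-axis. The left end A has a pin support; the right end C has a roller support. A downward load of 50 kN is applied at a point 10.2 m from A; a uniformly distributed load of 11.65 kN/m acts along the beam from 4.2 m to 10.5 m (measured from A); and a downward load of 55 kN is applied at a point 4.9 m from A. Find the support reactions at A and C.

Resultant of the distributed load: 11.65 × 6.3 = 73.395 kN at 7.35 m from A.
Taking moments about A: C_y·11.7 − 50·10.2 − (11.65·6.3)·7.35 − 55·4.9 = 0 → C_y = 1318.95325/11.7 = 112.731 ≈ 112.7 kN.
ΣF_y = 0: A_y + 112.731 − 50 − 11.65·6.3 − 55 = 0 → A_y = 65.66 kN.
ΣF_x = 0: no horizontal applied forces, so A_x = 0.

A_x = 0, A_y = 65.66 kN, C_y = 112.7 kN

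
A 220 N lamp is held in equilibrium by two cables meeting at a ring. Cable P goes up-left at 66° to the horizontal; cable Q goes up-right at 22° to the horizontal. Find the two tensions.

ΣF_x = 0: −T_P·cos66° + T_Q·cos22° = 0 → T_Q = 0.43868·T_P.
ΣF_y = 0: T_P·sin66° + T_Q·sin22° = 220.
Substitute: T_P·(0.913545 + 0.43868·0.374607) = 220 → T_P = 204.105 ≈ 204.1 N.
Then T_Q = 0.43868 × 204.105 = 89.54 N.

T_P = 204.1 N, T_Q = 89.54 N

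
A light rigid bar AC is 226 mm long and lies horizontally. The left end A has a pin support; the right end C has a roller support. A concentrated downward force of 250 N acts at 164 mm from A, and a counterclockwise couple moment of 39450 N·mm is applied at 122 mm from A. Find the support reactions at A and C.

A_x = 0, A_y = 243.1 N, C_y = 6.858 N

Moments about A: C_y·226 − 250·164 + 39450 = 0 → C_y = 1550/226 = 6.85841 ≈ 6.858 N.
ΣF_y = 0: A_y + 6.85841 − 250 = 0 → A_y = 243.1 N.
ΣF_x = 0: no horizontal applied forces, so A_x = 0.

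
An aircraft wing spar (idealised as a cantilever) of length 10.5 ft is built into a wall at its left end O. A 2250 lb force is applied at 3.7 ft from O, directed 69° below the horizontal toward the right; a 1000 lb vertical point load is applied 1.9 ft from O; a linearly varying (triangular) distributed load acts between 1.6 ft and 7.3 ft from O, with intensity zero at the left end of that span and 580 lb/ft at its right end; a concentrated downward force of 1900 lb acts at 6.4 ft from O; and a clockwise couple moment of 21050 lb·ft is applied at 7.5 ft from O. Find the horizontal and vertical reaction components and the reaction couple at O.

O_x = -806.3 lb, O_y = 6654 lb, M_O = 51810 lb·ft

Resultant of the triangular load: ½ × 580 × 5.7 = 1653 lb, acting at 5.4 ft from O (one-third of the span from the peak).
ΣF_x = 0: O_x + 2250·cos69° = 0 → O_x = -806.3 lb.
ΣF_y = 0: O_y − 2250·sin69° − 1000 − ½·580·5.7 − 1900 = 0 → O_y = 6654 lb.
ΣM about O: M_O − 2250·sin69°·3.7 − 1000·1.9 − (½·580·5.7)·5.4 − 1900·6.4 − 21050 = 0 → M_O = 51810 lb·ft.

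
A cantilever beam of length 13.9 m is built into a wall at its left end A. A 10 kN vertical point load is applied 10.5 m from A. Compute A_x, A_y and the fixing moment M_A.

A_x = 0, A_y = 10.00 kN, M_A = 105.0 kN·m

ΣF_x = 0: A_x = 0.
ΣF_y = 0: A_y − 10 = 0 → A_y = 10.00 kN.
ΣM about A: M_A − 10·10.5 = 0 → M_A = 105.0 kN·m.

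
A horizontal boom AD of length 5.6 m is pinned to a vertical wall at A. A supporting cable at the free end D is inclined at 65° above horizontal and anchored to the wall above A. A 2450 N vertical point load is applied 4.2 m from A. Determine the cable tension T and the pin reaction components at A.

T = 2027 N, A_x = 856.8 N, A_y = 612.5 N

ΣM about A: T·sin65°·5.6 − 2450·4.2 = 0 → T = 10290/(5.6·0.906308) = 2027.46 ≈ 2027 N.
ΣF_x = 0: A_x − T·cos65° = 0 → A_x = 2027.46 × 0.422618 = 856.8 N.
ΣF_y = 0: A_y + T·sin65° − 2450 = 0 → A_y = 2450 − 2027.46 × 0.906308 = 612.5 N.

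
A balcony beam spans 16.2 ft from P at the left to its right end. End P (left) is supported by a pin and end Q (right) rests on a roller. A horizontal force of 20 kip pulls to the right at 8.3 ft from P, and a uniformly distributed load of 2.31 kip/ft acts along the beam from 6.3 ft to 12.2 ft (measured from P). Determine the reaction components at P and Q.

P_x = -20.00 kip, P_y = 5.847 kip, Q_y = 7.782 kip

Resultant of the distributed load: 2.31 × 5.9 = 13.629 kip at 9.25 ft from P.
ΣM about P: Q_y·16.2 − (2.31·5.9)·9.25 = 0 → Q_y = 126.06825/16.2 = 7.78199 ≈ 7.782 kip.
ΣF_y = 0: P_y + 7.78199 − 2.31·5.9 = 0 → P_y = 5.847 kip.
ΣF_x = 0: P_x + 20 = 0 → P_x = -20.00 kip.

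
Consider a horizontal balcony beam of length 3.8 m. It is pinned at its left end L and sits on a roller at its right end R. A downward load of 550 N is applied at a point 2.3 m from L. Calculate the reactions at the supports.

L_x = 0, L_y = 217.1 N, R_y = 332.9 N

Taking moments about L: R_y·3.8 − 550·2.3 = 0 → R_y = 1265/3.8 = 332.895 ≈ 332.9 N.
ΣF_y = 0: L_y + 332.895 − 550 = 0 → L_y = 217.1 N.
ΣF_x = 0: no horizontal applied forces, so L_x = 0.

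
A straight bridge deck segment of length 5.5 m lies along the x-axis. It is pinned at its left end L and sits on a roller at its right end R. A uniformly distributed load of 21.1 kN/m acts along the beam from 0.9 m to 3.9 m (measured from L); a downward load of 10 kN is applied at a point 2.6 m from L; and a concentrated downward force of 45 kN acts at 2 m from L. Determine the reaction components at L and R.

L_x = 0, L_y = 69.59 kN, R_y = 48.71 kN

Resultant of the distributed load: 21.1 × 3 = 63.3 kN at 2.4 m from L.
Taking moments about L: R_y·5.5 − (21.1·3)·2.4 − 10·2.6 − 45·2 = 0 → R_y = 267.92/5.5 = 48.7127 ≈ 48.71 kN.
ΣF_y = 0: L_y + 48.7127 − 21.1·3 − 10 − 45 = 0 → L_y = 69.59 kN.
ΣF_x = 0: no horizontal applied forces, so L_x = 0.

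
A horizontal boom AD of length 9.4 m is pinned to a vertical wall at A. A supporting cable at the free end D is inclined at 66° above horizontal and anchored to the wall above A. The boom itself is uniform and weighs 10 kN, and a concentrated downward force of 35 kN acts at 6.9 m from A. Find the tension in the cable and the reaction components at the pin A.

T = 33.60 kN, A_x = 13.66 kN, A_y = 14.31 kN

ΣM about A: T·sin66°·9.4 − 10·4.7 − 35·6.9 = 0 → T = 288.5/(9.4·0.913545) = 33.596 ≈ 33.60 kN.
ΣF_x = 0: A_x − T·cos66° = 0 → A_x = 33.596 × 0.406737 = 13.66 kN.
ΣF_y = 0: A_y + T·sin66° − 10 − 35 = 0 → A_y = 45 − 33.596 × 0.913545 = 14.31 kN.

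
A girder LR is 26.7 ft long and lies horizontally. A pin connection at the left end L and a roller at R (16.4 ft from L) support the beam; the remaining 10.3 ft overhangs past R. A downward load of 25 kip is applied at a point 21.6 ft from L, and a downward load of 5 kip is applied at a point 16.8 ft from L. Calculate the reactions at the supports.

ΣM about L: R_y·16.4 − 25·21.6 − 5·16.8 = 0 → R_y = 624/16.4 = 38.0488 ≈ 38.05 kip.
ΣF_y = 0: L_y + 38.0488 − 25 − 5 = 0 → L_y = -8.049 kip.
ΣF_x = 0: no horizontal applied forces, so L_x = 0.

L_x = 0, L_y = -8.049 kip, R_y = 38.05 kip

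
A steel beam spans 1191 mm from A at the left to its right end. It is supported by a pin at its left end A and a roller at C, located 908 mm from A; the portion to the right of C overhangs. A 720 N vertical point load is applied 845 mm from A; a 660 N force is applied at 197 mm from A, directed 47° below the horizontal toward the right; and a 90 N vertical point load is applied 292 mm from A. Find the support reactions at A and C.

Moments about A: C_y·908 − 720·845 − 660·sin47°·197 − 90·292 = 0 → C_y = 729771/908 = 803.713 ≈ 803.7 N.
ΣF_y = 0: A_y + 803.713 − 720 − 660·sin47° − 90 = 0 → A_y = 489.0 N.
ΣF_x = 0: A_x + 660·cos47° = 0 → A_x = -450.1 N.

A_x = -450.1 N, A_y = 489.0 N, C_y = 803.7 N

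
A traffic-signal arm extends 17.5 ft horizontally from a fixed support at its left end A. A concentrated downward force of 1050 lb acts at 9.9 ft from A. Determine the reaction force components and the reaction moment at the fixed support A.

A_x = 0, A_y = 1050 lb, M_A = 10400 lb·ft

ΣF_x = 0: A_x = 0.
ΣF_y = 0: A_y − 1050 = 0 → A_y = 1050 lb.
ΣM about A: M_A − 1050·9.9 = 0 → M_A = 10400 lb·ft.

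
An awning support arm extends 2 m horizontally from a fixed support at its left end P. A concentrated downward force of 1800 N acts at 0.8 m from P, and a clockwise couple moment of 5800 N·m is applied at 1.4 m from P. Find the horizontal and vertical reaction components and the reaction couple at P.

P_x = 0, P_y = 1800 N, M_P = 7240 N·m

ΣF_x = 0: P_x = 0.
ΣF_y = 0: P_y − 1800 = 0 → P_y = 1800 N.
ΣM about P: M_P − 1800·0.8 − 5800 = 0 → M_P = 7240 N·m.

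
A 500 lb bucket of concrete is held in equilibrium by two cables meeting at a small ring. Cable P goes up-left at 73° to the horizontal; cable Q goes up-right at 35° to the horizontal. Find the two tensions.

ΣF_x = 0: −T_P·cos73° + T_Q·cos35° = 0 → T_Q = 0.35692·T_P.
ΣF_y = 0: T_P·sin73° + T_Q·sin35° = 500.
Substitute: T_P·(0.956305 + 0.35692·0.573576) = 500 → T_P = 430.654 ≈ 430.7 lb.
Then T_Q = 0.35692 × 430.654 = 153.7 lb.

T_P = 430.7 lb, T_Q = 153.7 lb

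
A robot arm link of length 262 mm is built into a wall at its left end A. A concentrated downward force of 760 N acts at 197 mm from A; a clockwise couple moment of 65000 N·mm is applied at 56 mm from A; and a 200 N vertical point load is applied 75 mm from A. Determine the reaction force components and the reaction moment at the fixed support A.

ΣF_x = 0: A_x = 0.
ΣF_y = 0: A_y − 760 − 200 = 0 → A_y = 960.0 N.
ΣM about A: M_A − 760·197 − 65000 − 200·75 = 0 → M_A = 229700 N·mm.

A_x = 0, A_y = 960.0 N, M_A = 229700 N·mm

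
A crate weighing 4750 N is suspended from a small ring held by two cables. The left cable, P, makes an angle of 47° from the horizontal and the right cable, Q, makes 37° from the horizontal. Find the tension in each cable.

T_P = 3814 N, T_Q = 3257 N

ΣF_x = 0: −T_P·cos47° + T_Q·cos37° = 0 → T_Q = 0.853954·T_P.
ΣF_y = 0: T_P·sin47° + T_Q·sin37° = 4750.
Substitute: T_P·(0.731354 + 0.853954·0.601815) = 4750 → T_P = 3814.41 ≈ 3814 N.
Then T_Q = 0.853954 × 3814.41 = 3257 N.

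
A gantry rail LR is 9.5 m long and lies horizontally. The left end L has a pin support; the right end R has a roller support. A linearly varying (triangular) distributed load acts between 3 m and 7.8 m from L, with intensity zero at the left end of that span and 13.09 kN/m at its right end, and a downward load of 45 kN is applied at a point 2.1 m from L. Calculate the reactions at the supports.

L_x = 0, L_y = 45.97 kN, R_y = 30.45 kN

Resultant of the triangular load: ½ × 13.09 × 4.8 = 31.416 kN, acting at 6.2 m from L (one-third of the span from the peak).
Taking moments about L: R_y·9.5 − (½·13.09·4.8)·6.2 − 45·2.1 = 0 → R_y = 289.2792/9.5 = 30.4504 ≈ 30.45 kN.
ΣF_y = 0: L_y + 30.4504 − ½·13.09·4.8 − 45 = 0 → L_y = 45.97 kN.
ΣF_x = 0: no horizontal applied forces, so L_x = 0.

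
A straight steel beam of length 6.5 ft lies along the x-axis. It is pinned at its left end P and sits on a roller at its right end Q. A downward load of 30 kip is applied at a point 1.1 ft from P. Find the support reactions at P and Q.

ΣM about P: Q_y·6.5 − 30·1.1 = 0 → Q_y = 33/6.5 = 5.07692 ≈ 5.077 kip.
ΣF_y = 0: P_y + 5.07692 − 30 = 0 → P_y = 24.92 kip.
ΣF_x = 0: no horizontal applied forces, so P_x = 0.

P_x = 0, P_y = 24.92 kip, Q_y = 5.077 kip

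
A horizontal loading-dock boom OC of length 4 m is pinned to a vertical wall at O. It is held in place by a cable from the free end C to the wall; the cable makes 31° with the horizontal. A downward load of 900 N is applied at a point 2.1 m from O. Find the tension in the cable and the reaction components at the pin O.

T = 917.4 N, O_x = 786.4 N, O_y = 427.5 N

ΣM about O: T·sin31°·4 − 900·2.1 = 0 → T = 1890/(4·0.515038) = 917.408 ≈ 917.4 N.
ΣF_x = 0: O_x − T·cos31° = 0 → O_x = 917.408 × 0.857167 = 786.4 N.
ΣF_y = 0: O_y + T·sin31° − 900 = 0 → O_y = 900 − 917.408 × 0.515038 = 427.5 N.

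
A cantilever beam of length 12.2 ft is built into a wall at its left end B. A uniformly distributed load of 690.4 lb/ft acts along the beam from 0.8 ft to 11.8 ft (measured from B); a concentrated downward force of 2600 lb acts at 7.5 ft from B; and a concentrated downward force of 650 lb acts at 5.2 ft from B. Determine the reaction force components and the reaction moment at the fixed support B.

Resultant of the distributed load: 690.4 × 11 = 7594.4 lb at 6.3 ft from B.
ΣF_x = 0: B_x = 0.
ΣF_y = 0: B_y − 690.4·11 − 2600 − 650 = 0 → B_y = 10840 lb.
ΣM about B: M_B − (690.4·11)·6.3 − 2600·7.5 − 650·5.2 = 0 → M_B = 70720 lb·ft.

B_x = 0, B_y = 10840 lb, M_B = 70720 lb·ft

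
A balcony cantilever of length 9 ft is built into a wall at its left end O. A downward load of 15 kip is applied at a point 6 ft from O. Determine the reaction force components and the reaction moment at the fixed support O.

ΣF_x = 0: O_x = 0.
ΣF_y = 0: O_y − 15 = 0 → O_y = 15.00 kip.
ΣM about O: M_O − 15·6 = 0 → M_O = 90.00 kip·ft.

O_x = 0, O_y = 15.00 kip, M_O = 90.00 kip·ft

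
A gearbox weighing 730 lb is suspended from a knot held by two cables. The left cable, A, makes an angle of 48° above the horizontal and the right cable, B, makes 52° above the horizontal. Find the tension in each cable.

T_A = 456.4 lb, T_B = 496.0 lb

ΣF_x = 0: −T_A·cos48° + T_B·cos52° = 0 → T_B = 1.08685·T_A.
ΣF_y = 0: T_A·sin48° + T_B·sin52° = 730.
Substitute: T_A·(0.743145 + 1.08685·0.788011) = 730 → T_A = 456.366 ≈ 456.4 lb.
Then T_B = 1.08685 × 456.366 = 496.0 lb.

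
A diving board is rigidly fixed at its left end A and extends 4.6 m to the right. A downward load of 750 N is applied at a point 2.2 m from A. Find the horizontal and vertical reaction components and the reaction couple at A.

A_x = 0, A_y = 750.0 N, M_A = 1650 N·m

ΣF_x = 0: A_x = 0.
ΣF_y = 0: A_y − 750 = 0 → A_y = 750.0 N.
ΣM about A: M_A − 750·2.2 = 0 → M_A = 1650 N·m.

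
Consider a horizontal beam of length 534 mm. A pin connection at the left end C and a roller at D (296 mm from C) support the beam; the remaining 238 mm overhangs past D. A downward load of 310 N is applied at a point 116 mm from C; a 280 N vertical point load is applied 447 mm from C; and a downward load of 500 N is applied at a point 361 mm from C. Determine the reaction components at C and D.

C_x = 0, C_y = -64.12 N, D_y = 1154 N

Moments about C: D_y·296 − 310·116 − 280·447 − 500·361 = 0 → D_y = 341620/296 = 1154.12 ≈ 1154 N.
ΣF_y = 0: C_y + 1154.12 − 310 − 280 − 500 = 0 → C_y = -64.12 N.
ΣF_x = 0: no horizontal applied forces, so C_x = 0.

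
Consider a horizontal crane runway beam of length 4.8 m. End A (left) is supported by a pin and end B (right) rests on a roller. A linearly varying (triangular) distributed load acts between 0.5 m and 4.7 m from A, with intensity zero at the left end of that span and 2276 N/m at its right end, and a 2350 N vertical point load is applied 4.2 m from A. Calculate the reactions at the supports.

A_x = 0, A_y = 1787 N, B_y = 5342 N

Resultant of the triangular load: ½ × 2276 × 4.2 = 4779.6 N, acting at 3.3 m from A (one-third of the span from the peak).
ΣM about A: B_y·4.8 − (½·2276·4.2)·3.3 − 2350·4.2 = 0 → B_y = 25642.68/4.8 = 5342.23 ≈ 5342 N.
ΣF_y = 0: A_y + 5342.23 − ½·2276·4.2 − 2350 = 0 → A_y = 1787 N.
ΣF_x = 0: no horizontal applied forces, so A_x = 0.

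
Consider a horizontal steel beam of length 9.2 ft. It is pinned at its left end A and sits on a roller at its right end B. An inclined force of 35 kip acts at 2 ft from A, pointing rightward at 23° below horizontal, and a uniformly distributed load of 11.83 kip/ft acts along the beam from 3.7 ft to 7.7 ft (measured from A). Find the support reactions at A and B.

A_x = -32.22 kip, A_y = 28.70 kip, B_y = 32.29 kip

Resultant of the distributed load: 11.83 × 4 = 47.32 kip at 5.7 ft from A.
ΣM about A: B_y·9.2 − 35·sin23°·2 − (11.83·4)·5.7 = 0 → B_y = 297.075/9.2 = 32.2908 ≈ 32.29 kip.
ΣF_y = 0: A_y + 32.2908 − 35·sin23° − 11.83·4 = 0 → A_y = 28.70 kip.
ΣF_x = 0: A_x + 35·cos23° = 0 → A_x = -32.22 kip.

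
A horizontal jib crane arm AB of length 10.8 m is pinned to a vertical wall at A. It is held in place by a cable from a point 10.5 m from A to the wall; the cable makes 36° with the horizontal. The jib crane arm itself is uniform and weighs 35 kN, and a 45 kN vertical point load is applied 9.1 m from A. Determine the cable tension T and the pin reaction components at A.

ΣM about A: T·sin36°·10.5 − 35·5.4 − 45·9.1 = 0 → T = 598.5/(10.5·0.587785) = 96.9742 ≈ 96.97 kN.
ΣF_x = 0: A_x − T·cos36° = 0 → A_x = 96.9742 × 0.809017 = 78.45 kN.
ΣF_y = 0: A_y + T·sin36° − 35 − 45 = 0 → A_y = 80 − 96.9742 × 0.587785 = 23.00 kN.

T = 96.97 kN, A_x = 78.45 kN, A_y = 23.00 kN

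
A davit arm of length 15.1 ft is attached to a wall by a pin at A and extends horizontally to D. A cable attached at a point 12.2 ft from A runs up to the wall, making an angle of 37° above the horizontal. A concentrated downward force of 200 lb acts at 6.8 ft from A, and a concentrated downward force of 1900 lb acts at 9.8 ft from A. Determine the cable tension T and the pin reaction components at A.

ΣM about A: T·sin37°·12.2 − 200·6.8 − 1900·9.8 = 0 → T = 19980/(12.2·0.601815) = 2721.28 ≈ 2721 lb.
ΣF_x = 0: A_x − T·cos37° = 0 → A_x = 2721.28 × 0.798636 = 2173 lb.
ΣF_y = 0: A_y + T·sin37° − 200 − 1900 = 0 → A_y = 2100 − 2721.28 × 0.601815 = 462.3 lb.

T = 2721 lb, A_x = 2173 lb, A_y = 462.3 lb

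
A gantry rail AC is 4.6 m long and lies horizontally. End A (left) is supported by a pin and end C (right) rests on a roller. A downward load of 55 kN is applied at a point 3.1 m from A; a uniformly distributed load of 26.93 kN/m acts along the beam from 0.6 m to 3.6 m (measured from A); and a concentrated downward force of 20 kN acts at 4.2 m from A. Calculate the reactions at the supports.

A_x = 0, A_y = 63.58 kN, C_y = 92.21 kN

Resultant of the distributed load: 26.93 × 3 = 80.79 kN at 2.1 m from A.
Moments about A: C_y·4.6 − 55·3.1 − (26.93·3)·2.1 − 20·4.2 = 0 → C_y = 424.159/4.6 = 92.2085 ≈ 92.21 kN.
ΣF_y = 0: A_y + 92.2085 − 55 − 26.93·3 − 20 = 0 → A_y = 63.58 kN.
ΣF_x = 0: no horizontal applied forces, so A_x = 0.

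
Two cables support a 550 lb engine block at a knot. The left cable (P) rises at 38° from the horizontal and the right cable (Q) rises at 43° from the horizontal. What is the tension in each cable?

T_P = 407.3 lb, T_Q = 438.8 lb

ΣF_x = 0: −T_P·cos38° + T_Q·cos43° = 0 → T_Q = 1.07747·T_P.
ΣF_y = 0: T_P·sin38° + T_Q·sin43° = 550.
Substitute: T_P·(0.615661 + 1.07747·0.681998) = 550 → T_P = 407.259 ≈ 407.3 lb.
Then T_Q = 1.07747 × 407.259 = 438.8 lb.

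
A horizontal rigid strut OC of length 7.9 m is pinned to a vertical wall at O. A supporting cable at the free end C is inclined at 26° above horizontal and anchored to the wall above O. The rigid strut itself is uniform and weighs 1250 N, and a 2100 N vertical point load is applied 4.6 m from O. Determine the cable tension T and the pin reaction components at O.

T = 4215 N, O_x = 3789 N, O_y = 1502 N

ΣM about O: T·sin26°·7.9 − 1250·3.95 − 2100·4.6 = 0 → T = 14597.5/(7.9·0.438371) = 4215.12 ≈ 4215 N.
ΣF_x = 0: O_x − T·cos26° = 0 → O_x = 4215.12 × 0.898794 = 3789 N.
ΣF_y = 0: O_y + T·sin26° − 1250 − 2100 = 0 → O_y = 3350 − 4215.12 × 0.438371 = 1502 N.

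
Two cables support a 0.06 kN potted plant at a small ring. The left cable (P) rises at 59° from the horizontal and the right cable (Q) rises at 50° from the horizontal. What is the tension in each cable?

ΣF_x = 0: −T_P·cos59° + T_Q·cos50° = 0 → T_Q = 0.801257·T_P.
ΣF_y = 0: T_P·sin59° + T_Q·sin50° = 0.06.
Substitute: T_P·(0.857167 + 0.801257·0.766044) = 0.06 → T_P = 0.0407895 ≈ 0.04079 kN.
Then T_Q = 0.801257 × 0.0407895 = 0.03268 kN.

T_P = 0.04079 kN, T_Q = 0.03268 kN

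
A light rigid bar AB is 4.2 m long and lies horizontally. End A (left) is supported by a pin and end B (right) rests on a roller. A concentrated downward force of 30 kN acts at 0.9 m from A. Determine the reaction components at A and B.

A_x = 0, A_y = 23.57 kN, B_y = 6.429 kN

Moments about A: B_y·4.2 − 30·0.9 = 0 → B_y = 27/4.2 = 6.42857 ≈ 6.429 kN.
ΣF_y = 0: A_y + 6.42857 − 30 = 0 → A_y = 23.57 kN.
ΣF_x = 0: no horizontal applied forces, so A_x = 0.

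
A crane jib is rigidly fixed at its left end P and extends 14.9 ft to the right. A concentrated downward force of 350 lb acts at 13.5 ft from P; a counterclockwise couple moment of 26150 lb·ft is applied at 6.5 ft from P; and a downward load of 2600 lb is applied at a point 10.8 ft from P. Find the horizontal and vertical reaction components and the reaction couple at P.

ΣF_x = 0: P_x = 0.
ΣF_y = 0: P_y − 350 − 2600 = 0 → P_y = 2950 lb.
ΣM about P: M_P − 350·13.5 + 26150 − 2600·10.8 = 0 → M_P = 6655 lb·ft.

P_x = 0, P_y = 2950 lb, M_P = 6655 lb·ft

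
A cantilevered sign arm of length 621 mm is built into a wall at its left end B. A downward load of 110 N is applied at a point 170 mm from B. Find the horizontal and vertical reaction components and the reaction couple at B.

ΣF_x = 0: B_x = 0.
ΣF_y = 0: B_y − 110 = 0 → B_y = 110.0 N.
ΣM about B: M_B − 110·170 = 0 → M_B = 18700 N·mm.

B_x = 0, B_y = 110.0 N, M_B = 18700 N·mm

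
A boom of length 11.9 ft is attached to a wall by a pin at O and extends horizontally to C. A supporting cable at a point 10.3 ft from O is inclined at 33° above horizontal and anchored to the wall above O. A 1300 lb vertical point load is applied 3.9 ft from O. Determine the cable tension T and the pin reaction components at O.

ΣM about O: T·sin33°·10.3 − 1300·3.9 = 0 → T = 5070/(10.3·0.544639) = 903.778 ≈ 903.8 lb.
ΣF_x = 0: O_x − T·cos33° = 0 → O_x = 903.778 × 0.838671 = 758.0 lb.
ΣF_y = 0: O_y + T·sin33° − 1300 = 0 → O_y = 1300 − 903.778 × 0.544639 = 807.8 lb.

T = 903.8 lb, O_x = 758.0 lb, O_y = 807.8 lb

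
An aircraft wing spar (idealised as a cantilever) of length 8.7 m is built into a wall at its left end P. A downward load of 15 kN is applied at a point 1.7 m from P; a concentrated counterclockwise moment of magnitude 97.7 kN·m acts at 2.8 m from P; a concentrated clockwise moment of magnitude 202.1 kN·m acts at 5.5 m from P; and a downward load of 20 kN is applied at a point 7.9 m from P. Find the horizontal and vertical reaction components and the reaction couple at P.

P_x = 0, P_y = 35.00 kN, M_P = 287.9 kN·m

ΣF_x = 0: P_x = 0.
ΣF_y = 0: P_y − 15 − 20 = 0 → P_y = 35.00 kN.
ΣM about P: M_P − 15·1.7 + 97.7 − 202.1 − 20·7.9 = 0 → M_P = 287.9 kN·m.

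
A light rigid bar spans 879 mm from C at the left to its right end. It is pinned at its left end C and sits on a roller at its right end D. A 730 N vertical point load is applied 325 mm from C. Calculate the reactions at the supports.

C_x = 0, C_y = 460.1 N, D_y = 269.9 N

ΣM about C: D_y·879 − 730·325 = 0 → D_y = 237250/879 = 269.909 ≈ 269.9 N.
ΣF_y = 0: C_y + 269.909 − 730 = 0 → C_y = 460.1 N.
ΣF_x = 0: no horizontal applied forces, so C_x = 0.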